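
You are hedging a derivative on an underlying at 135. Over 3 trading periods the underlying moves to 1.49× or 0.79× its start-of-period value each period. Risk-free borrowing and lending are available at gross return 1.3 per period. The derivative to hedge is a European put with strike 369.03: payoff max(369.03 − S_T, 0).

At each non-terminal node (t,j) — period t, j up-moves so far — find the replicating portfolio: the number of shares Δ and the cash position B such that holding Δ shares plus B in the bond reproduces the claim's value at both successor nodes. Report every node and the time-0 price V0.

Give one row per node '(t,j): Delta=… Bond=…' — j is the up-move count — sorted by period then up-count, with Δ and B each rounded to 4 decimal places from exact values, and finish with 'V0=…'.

Since d<R<u, set p* = (R−d)/(u−d) = 0.7286; price each node as the discounted p*-expectation of its children.
Payoff layer (t=3): V(3,0)=302.4697, V(3,1)=243.4923, V(3,2)=132.2563, V(3,3)=0.0000
  t=2,j=0: stock 84.2535 → up 125.5377 (V=243.4923), down 66.5603 (V=302.4697). Price 199.6157; hedge Δ=-1.0000, bond B=283.8692.
  t=2,j=1: stock 158.9085 → up 236.7737 (V=132.2563), down 125.5377 (V=243.4923). Price 124.9607; hedge Δ=-1.0000, bond B=283.8692.
  t=2,j=2: stock 299.7135 → up 446.5731 (V=0.0000), down 236.7737 (V=132.2563). Price 27.6140; hedge Δ=-0.6304, bond B=216.5516.
  t=1,j=0: stock 106.6500 → up 158.9085 (V=124.9607), down 84.2535 (V=199.6157). Price 111.7109; hedge Δ=-1.0000, bond B=218.3609.
  t=1,j=1: stock 201.1500 → up 299.7135 (V=27.6140), down 158.9085 (V=124.9607). Price 41.5667; hedge Δ=-0.6914, bond B=180.6335.
  t=0,j=0: stock 135.0000 → up 201.1500 (V=41.5667), down 106.6500 (V=111.7109). Price 46.6199; hedge Δ=-0.7423, bond B=146.8260.
Check: Δ(0,0)·S0 + B(0,0) = 46.6199 = V0.

(0,0): Delta=-0.7423 Bond=146.8260
(1,0): Delta=-1.0000 Bond=218.3609
(1,1): Delta=-0.6914 Bond=180.6335
(2,0): Delta=-1.0000 Bond=283.8692
(2,1): Delta=-1.0000 Bond=283.8692
(2,2): Delta=-0.6304 Bond=216.5516
V0=46.6199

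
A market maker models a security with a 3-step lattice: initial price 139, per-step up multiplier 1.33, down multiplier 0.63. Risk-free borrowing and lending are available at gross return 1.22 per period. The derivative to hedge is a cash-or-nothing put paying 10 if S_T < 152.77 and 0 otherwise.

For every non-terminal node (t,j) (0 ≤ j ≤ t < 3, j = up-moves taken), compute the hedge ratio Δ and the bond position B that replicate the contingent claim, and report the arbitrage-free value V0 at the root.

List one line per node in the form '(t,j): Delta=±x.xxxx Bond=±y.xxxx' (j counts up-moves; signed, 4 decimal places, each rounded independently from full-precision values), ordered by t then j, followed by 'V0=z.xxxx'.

(0,0): Delta=-0.0183 Bond=2.9077
(1,0): Delta=-0.1127 Bond=11.8152
(1,1): Delta=-0.0100 Bond=2.0060
(2,0): Delta=0.0000 Bond=8.1967
(2,1): Delta=-0.1227 Bond=15.5738
(2,2): Delta=0.0000 Bond=0.0000
V0=0.3652

Since d<R<u, set p* = (R−d)/(u−d) = 0.8429; price each node as the discounted p*-expectation of its children.
At expiry t=3: V(3,0)=10.0000, V(3,1)=10.0000, V(3,2)=0.0000, V(3,3)=0.0000
(2,0): S=55.1691. Δ = (V_up−V_dn)/(S_up−S_dn) = (10.0000−10.0000)/(73.3749−34.7565) = 0.0000. V = [p*·10.0000 + (1−p*)·10.0000]/1.22 = 8.1967. B = V − Δ·S = 8.1967.
(2,1): S=116.4681. Δ = (V_up−V_dn)/(S_up−S_dn) = (0.0000−10.0000)/(154.9026−73.3749) = -0.1227. V = [p*·0.0000 + (1−p*)·10.0000]/1.22 = 1.2881. B = V − Δ·S = 15.5738.
(2,2): S=245.8771. Δ = (V_up−V_dn)/(S_up−S_dn) = (0.0000−0.0000)/(327.0165−154.9026) = 0.0000. V = [p*·0.0000 + (1−p*)·0.0000]/1.22 = 0.0000. B = V − Δ·S = 0.0000.
(1,0): S=87.5700. Δ = (V_up−V_dn)/(S_up−S_dn) = (1.2881−8.1967)/(116.4681−55.1691) = -0.1127. V = [p*·1.2881 + (1−p*)·8.1967]/1.22 = 1.9457. B = V − Δ·S = 11.8152.
(1,1): S=184.8700. Δ = (V_up−V_dn)/(S_up−S_dn) = (0.0000−1.2881)/(245.8771−116.4681) = -0.0100. V = [p*·0.0000 + (1−p*)·1.2881]/1.22 = 0.1659. B = V − Δ·S = 2.0060.
(0,0): S=139.0000. Δ = (V_up−V_dn)/(S_up−S_dn) = (0.1659−1.9457)/(184.8700−87.5700) = -0.0183. V = [p*·0.1659 + (1−p*)·1.9457]/1.22 = 0.3652. B = V − Δ·S = 2.9077.
Self-financing check: at every node Δ·S+B equals the discounted successor values.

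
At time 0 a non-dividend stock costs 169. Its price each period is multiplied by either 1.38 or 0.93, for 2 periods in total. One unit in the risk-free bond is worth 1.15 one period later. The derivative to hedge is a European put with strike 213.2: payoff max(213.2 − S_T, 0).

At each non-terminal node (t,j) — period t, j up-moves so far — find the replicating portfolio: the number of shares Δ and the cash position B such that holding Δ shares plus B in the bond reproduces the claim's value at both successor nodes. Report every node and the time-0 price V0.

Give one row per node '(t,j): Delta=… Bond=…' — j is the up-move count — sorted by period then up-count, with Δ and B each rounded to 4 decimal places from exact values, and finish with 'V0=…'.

(0,0): Delta=-0.3917 Bond=79.4452
(1,0): Delta=-0.9478 Bond=178.7517
(1,1): Delta=0.0000 Bond=0.0000
V0=13.2409

The replicating-portfolio and risk-neutral prices coincide; use p* = (1.15−0.93)/(1.38−0.93) = 0.4889 for the latter.
At expiry t=2: V(2,0)=67.0319, V(2,1)=0.0000, V(2,2)=0.0000
  t=1,j=0: stock 157.1700 → up 216.8946 (V=0.0000), down 146.1681 (V=67.0319). Price 29.7920; hedge Δ=-0.9478, bond B=178.7517.
  t=1,j=1: stock 233.2200 → up 321.8436 (V=0.0000), down 216.8946 (V=0.0000). Price 0.0000; hedge Δ=0.0000, bond B=0.0000.
  t=0,j=0: stock 169.0000 → up 233.2200 (V=0.0000), down 157.1700 (V=29.7920). Price 13.2409; hedge Δ=-0.3917, bond B=79.4452.
Root portfolio cost Δ·169+B reproduces V0=13.2409.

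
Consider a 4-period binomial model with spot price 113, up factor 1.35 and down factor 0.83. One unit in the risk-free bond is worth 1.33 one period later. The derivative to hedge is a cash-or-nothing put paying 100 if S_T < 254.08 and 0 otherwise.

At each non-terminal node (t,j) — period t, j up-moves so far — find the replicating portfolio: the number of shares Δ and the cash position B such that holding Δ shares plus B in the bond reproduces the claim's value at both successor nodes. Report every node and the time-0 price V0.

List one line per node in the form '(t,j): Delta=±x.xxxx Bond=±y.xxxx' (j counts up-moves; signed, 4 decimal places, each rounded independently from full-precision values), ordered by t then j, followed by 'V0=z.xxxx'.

The replicating-portfolio and risk-neutral prices coincide; use p* = (1.33−0.83)/(1.35−0.83) = 0.9615 for the latter.
Payoff layer (t=4): V(4,0)=100.0000, V(4,1)=100.0000, V(4,2)=100.0000, V(4,3)=100.0000, V(4,4)=0.0000
(3,0): S=64.6119. Δ = (V_up−V_dn)/(S_up−S_dn) = (100.0000−100.0000)/(87.2261−53.6279) = 0.0000. V = [p*·100.0000 + (1−p*)·100.0000]/1.33 = 75.1880. B = V − Δ·S = 75.1880.
(3,1): S=105.0917. Δ = (V_up−V_dn)/(S_up−S_dn) = (100.0000−100.0000)/(141.8738−87.2261) = 0.0000. V = [p*·100.0000 + (1−p*)·100.0000]/1.33 = 75.1880. B = V − Δ·S = 75.1880.
(3,2): S=170.9323. Δ = (V_up−V_dn)/(S_up−S_dn) = (100.0000−100.0000)/(230.7586−141.8738) = 0.0000. V = [p*·100.0000 + (1−p*)·100.0000]/1.33 = 75.1880. B = V − Δ·S = 75.1880.
(3,3): S=278.0224. Δ = (V_up−V_dn)/(S_up−S_dn) = (0.0000−100.0000)/(375.3302−230.7586) = -0.6917. V = [p*·0.0000 + (1−p*)·100.0000]/1.33 = 2.8918. B = V − Δ·S = 195.1995.
(2,0): S=77.8457. Δ = (V_up−V_dn)/(S_up−S_dn) = (75.1880−75.1880)/(105.0917−64.6119) = 0.0000. V = [p*·75.1880 + (1−p*)·75.1880]/1.33 = 56.5323. B = V − Δ·S = 56.5323.
(2,1): S=126.6165. Δ = (V_up−V_dn)/(S_up−S_dn) = (75.1880−75.1880)/(170.9323−105.0917) = 0.0000. V = [p*·75.1880 + (1−p*)·75.1880]/1.33 = 56.5323. B = V − Δ·S = 56.5323.
(2,2): S=205.9425. Δ = (V_up−V_dn)/(S_up−S_dn) = (2.8918−75.1880)/(278.0224−170.9323) = -0.6751. V = [p*·2.8918 + (1−p*)·75.1880]/1.33 = 4.2650. B = V − Δ·S = 143.2960.
(1,0): S=93.7900. Δ = (V_up−V_dn)/(S_up−S_dn) = (56.5323−56.5323)/(126.6165−77.8457) = 0.0000. V = [p*·56.5323 + (1−p*)·56.5323]/1.33 = 42.5055. B = V − Δ·S = 42.5055.
(1,1): S=152.5500. Δ = (V_up−V_dn)/(S_up−S_dn) = (4.2650−56.5323)/(205.9425−126.6165) = -0.6589. V = [p*·4.2650 + (1−p*)·56.5323]/1.33 = 4.7183. B = V − Δ·S = 105.2323.
(0,0): S=113.0000. Δ = (V_up−V_dn)/(S_up−S_dn) = (4.7183−42.5055)/(152.5500−93.7900) = -0.6431. V = [p*·4.7183 + (1−p*)·42.5055]/1.33 = 4.6403. B = V − Δ·S = 77.3081.
Check: Δ(0,0)·S0 + B(0,0) = 4.6403 = V0.

(0,0): Delta=-0.6431 Bond=77.3081
(1,0): Delta=0.0000 Bond=42.5055
(1,1): Delta=-0.6589 Bond=105.2323
(2,0): Delta=0.0000 Bond=56.5323
(2,1): Delta=0.0000 Bond=56.5323
(2,2): Delta=-0.6751 Bond=143.2960
(3,0): Delta=0.0000 Bond=75.1880
(3,1): Delta=0.0000 Bond=75.1880
(3,2): Delta=0.0000 Bond=75.1880
(3,3): Delta=-0.6917 Bond=195.1995
V0=4.6403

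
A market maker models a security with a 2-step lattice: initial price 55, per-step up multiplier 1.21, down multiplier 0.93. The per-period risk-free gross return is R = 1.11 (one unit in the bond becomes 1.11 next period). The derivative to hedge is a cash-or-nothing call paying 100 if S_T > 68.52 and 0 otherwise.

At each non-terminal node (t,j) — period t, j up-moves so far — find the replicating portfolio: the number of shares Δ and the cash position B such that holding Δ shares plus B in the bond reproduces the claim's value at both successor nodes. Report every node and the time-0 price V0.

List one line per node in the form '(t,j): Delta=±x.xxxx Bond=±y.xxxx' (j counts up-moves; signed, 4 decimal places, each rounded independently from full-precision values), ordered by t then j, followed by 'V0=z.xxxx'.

(0,0): Delta=3.7607 Bond=-173.2980
(1,0): Delta=0.0000 Bond=0.0000
(1,1): Delta=5.3665 Bond=-299.2278
V0=33.5415

No-arbitrage ⇒ martingale measure with p* = (R−d)/(u−d) = 0.6429.
At expiry t=2: V(2,0)=0.0000, V(2,1)=0.0000, V(2,2)=100.0000
Node (1,0) S=51.1500: V=(p*·0.0000+(1−p*)·0.0000)/1.11=0.0000; Δ=(0.0000−0.0000)/(61.8915−47.5695)=0.0000; B=V−Δ·S=0.0000
Node (1,1) S=66.5500: V=(p*·100.0000+(1−p*)·0.0000)/1.11=57.9151; Δ=(100.0000−0.0000)/(80.5255−61.8915)=5.3665; B=V−Δ·S=-299.2278
Node (0,0) S=55.0000: V=(p*·57.9151+(1−p*)·0.0000)/1.11=33.5415; Δ=(57.9151−0.0000)/(66.5500−51.1500)=3.7607; B=V−Δ·S=-173.2980
The time-0 hedge costs 33.5415, which is the no-arbitrage price.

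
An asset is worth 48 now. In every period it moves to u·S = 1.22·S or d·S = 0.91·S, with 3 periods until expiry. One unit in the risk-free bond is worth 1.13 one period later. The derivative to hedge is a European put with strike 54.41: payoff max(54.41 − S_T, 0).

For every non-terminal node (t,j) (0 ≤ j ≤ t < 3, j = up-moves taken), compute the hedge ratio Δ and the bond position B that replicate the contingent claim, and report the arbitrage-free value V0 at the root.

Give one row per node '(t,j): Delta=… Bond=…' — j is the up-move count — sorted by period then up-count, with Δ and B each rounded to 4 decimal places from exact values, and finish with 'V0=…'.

The replicating-portfolio and risk-neutral prices coincide; use p* = (1.13−0.91)/(1.22−0.91) = 0.7097 for the latter.
Payoff layer (t=3): V(3,0)=18.2386, V(3,1)=5.9165, V(3,2)=0.0000, V(3,3)=0.0000
Node (2,0) S=39.7488: V=(p*·5.9165+(1−p*)·18.2386)/1.13=8.4016; Δ=(5.9165−18.2386)/(48.4935−36.1714)=-1.0000; B=V−Δ·S=48.1504
Node (2,1) S=53.2896: V=(p*·0.0000+(1−p*)·5.9165)/1.13=1.5201; Δ=(0.0000−5.9165)/(65.0133−48.4935)=-0.3581; B=V−Δ·S=20.6054
Node (2,2) S=71.4432: V=(p*·0.0000+(1−p*)·0.0000)/1.13=0.0000; Δ=(0.0000−0.0000)/(87.1607−65.0133)=0.0000; B=V−Δ·S=0.0000
Node (1,0) S=43.6800: V=(p*·1.5201+(1−p*)·8.4016)/1.13=3.1132; Δ=(1.5201−8.4016)/(53.2896−39.7488)=-0.5082; B=V−Δ·S=25.3118
Node (1,1) S=58.5600: V=(p*·0.0000+(1−p*)·1.5201)/1.13=0.3905; Δ=(0.0000−1.5201)/(71.4432−53.2896)=-0.0837; B=V−Δ·S=5.2940
Node (0,0) S=48.0000: V=(p*·0.3905+(1−p*)·3.1132)/1.13=1.0451; Δ=(0.3905−3.1132)/(58.5600−43.6800)=-0.1830; B=V−Δ·S=9.8280
Root portfolio cost Δ·48+B reproduces V0=1.0451.

(0,0): Delta=-0.1830 Bond=9.8280
(1,0): Delta=-0.5082 Bond=25.3118
(1,1): Delta=-0.0837 Bond=5.2940
(2,0): Delta=-1.0000 Bond=48.1504
(2,1): Delta=-0.3581 Bond=20.6054
(2,2): Delta=0.0000 Bond=0.0000
V0=1.0451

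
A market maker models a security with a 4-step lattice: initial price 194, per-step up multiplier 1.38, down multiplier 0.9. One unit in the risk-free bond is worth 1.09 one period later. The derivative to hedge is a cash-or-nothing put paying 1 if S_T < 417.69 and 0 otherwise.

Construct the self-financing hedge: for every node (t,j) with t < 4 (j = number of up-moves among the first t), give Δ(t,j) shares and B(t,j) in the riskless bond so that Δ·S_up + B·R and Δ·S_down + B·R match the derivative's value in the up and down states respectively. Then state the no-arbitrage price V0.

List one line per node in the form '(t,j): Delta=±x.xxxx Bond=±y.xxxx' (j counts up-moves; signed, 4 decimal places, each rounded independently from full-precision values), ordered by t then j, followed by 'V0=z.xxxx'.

No-arbitrage ⇒ martingale measure with p* = (R−d)/(u−d) = 0.3958.
At expiry t=4: V(4,0)=1.0000, V(4,1)=1.0000, V(4,2)=1.0000, V(4,3)=0.0000, V(4,4)=0.0000
  t=3,j=0: stock 141.4260 → up 195.1679 (V=1.0000), down 127.2834 (V=1.0000). Price 0.9174; hedge Δ=0.0000, bond B=0.9174.
  t=3,j=1: stock 216.8532 → up 299.2574 (V=1.0000), down 195.1679 (V=1.0000). Price 0.9174; hedge Δ=0.0000, bond B=0.9174.
  t=3,j=2: stock 332.5082 → up 458.8614 (V=0.0000), down 299.2574 (V=1.0000). Price 0.5543; hedge Δ=-0.0063, bond B=2.6376.
  t=3,j=3: stock 509.8460 → up 703.5874 (V=0.0000), down 458.8614 (V=0.0000). Price 0.0000; hedge Δ=0.0000, bond B=0.0000.
  t=2,j=0: stock 157.1400 → up 216.8532 (V=0.9174), down 141.4260 (V=0.9174). Price 0.8417; hedge Δ=0.0000, bond B=0.8417.
  t=2,j=1: stock 240.9480 → up 332.5082 (V=0.5543), down 216.8532 (V=0.9174). Price 0.7098; hedge Δ=-0.0031, bond B=1.4664.
  t=2,j=2: stock 369.4536 → up 509.8460 (V=0.0000), down 332.5082 (V=0.5543). Price 0.3072; hedge Δ=-0.0031, bond B=1.4620.
  t=1,j=0: stock 174.6000 → up 240.9480 (V=0.7098), down 157.1400 (V=0.8417). Price 0.7243; hedge Δ=-0.0016, bond B=0.9990.
  t=1,j=1: stock 267.7200 → up 369.4536 (V=0.3072), down 240.9480 (V=0.7098). Price 0.5050; hedge Δ=-0.0031, bond B=1.3437.
  t=0,j=0: stock 194.0000 → up 267.7200 (V=0.5050), down 174.6000 (V=0.7243). Price 0.5849; hedge Δ=-0.0024, bond B=1.0417.
Check: Δ(0,0)·S0 + B(0,0) = 0.5849 = V0.

(0,0): Delta=-0.0024 Bond=1.0417
(1,0): Delta=-0.0016 Bond=0.9990
(1,1): Delta=-0.0031 Bond=1.3437
(2,0): Delta=0.0000 Bond=0.8417
(2,1): Delta=-0.0031 Bond=1.4664
(2,2): Delta=-0.0031 Bond=1.4620
(3,0): Delta=0.0000 Bond=0.9174
(3,1): Delta=0.0000 Bond=0.9174
(3,2): Delta=-0.0063 Bond=2.6376
(3,3): Delta=0.0000 Bond=0.0000
V0=0.5849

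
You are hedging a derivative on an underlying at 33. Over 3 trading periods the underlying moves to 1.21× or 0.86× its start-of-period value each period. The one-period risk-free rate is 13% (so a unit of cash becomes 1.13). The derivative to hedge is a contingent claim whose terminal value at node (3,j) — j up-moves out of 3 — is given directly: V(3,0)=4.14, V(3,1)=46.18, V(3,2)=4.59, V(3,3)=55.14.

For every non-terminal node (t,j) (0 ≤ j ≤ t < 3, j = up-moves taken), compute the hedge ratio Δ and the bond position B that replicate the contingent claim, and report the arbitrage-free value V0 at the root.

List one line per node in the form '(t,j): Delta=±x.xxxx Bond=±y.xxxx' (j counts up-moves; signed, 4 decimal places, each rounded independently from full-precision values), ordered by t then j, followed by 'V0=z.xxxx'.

Under the risk-neutral measure, an up-move has probability p* = (R−d)/(u−d) = 0.7714 and values discount at R = 1.13.
Terminal payoffs: V(3,0)=4.1400, V(3,1)=46.1800, V(3,2)=4.5900, V(3,3)=55.1400
(2,0): S=24.4068. Δ = (V_up−V_dn)/(S_up−S_dn) = (46.1800−4.1400)/(29.5322−20.9898) = 4.9213. V = [p*·46.1800 + (1−p*)·4.1400]/1.13 = 32.3636. B = V − Δ·S = -87.7507.
(2,1): S=34.3398. Δ = (V_up−V_dn)/(S_up−S_dn) = (4.5900−46.1800)/(41.5512−29.5322) = -3.4604. V = [p*·4.5900 + (1−p*)·46.1800]/1.13 = 12.4746. B = V − Δ·S = 131.3032.
(2,2): S=48.3153. Δ = (V_up−V_dn)/(S_up−S_dn) = (55.1400−4.5900)/(58.4615−41.5512) = 2.9893. V = [p*·55.1400 + (1−p*)·4.5900]/1.13 = 38.5714. B = V − Δ·S = -105.8571.
(1,0): S=28.3800. Δ = (V_up−V_dn)/(S_up−S_dn) = (12.4746−32.3636)/(34.3398−24.4068) = -2.0023. V = [p*·12.4746 + (1−p*)·32.3636]/1.13 = 15.0625. B = V − Δ·S = 71.8882.
(1,1): S=39.9300. Δ = (V_up−V_dn)/(S_up−S_dn) = (38.5714−12.4746)/(48.3153−34.3398) = 1.8673. V = [p*·38.5714 + (1−p*)·12.4746]/1.13 = 28.8553. B = V − Δ·S = -45.7071.
(0,0): S=33.0000. Δ = (V_up−V_dn)/(S_up−S_dn) = (28.8553−15.0625)/(39.9300−28.3800) = 1.1942. V = [p*·28.8553 + (1−p*)·15.0625]/1.13 = 22.7457. B = V − Δ·S = -16.6621.
Each (Δ,B) replicates both successor values, so the strategy is self-financing and V0 is arbitrage-free.

(0,0): Delta=1.1942 Bond=-16.6621
(1,0): Delta=-2.0023 Bond=71.8882
(1,1): Delta=1.8673 Bond=-45.7071
(2,0): Delta=4.9213 Bond=-87.7507
(2,1): Delta=-3.4604 Bond=131.3032
(2,2): Delta=2.9893 Bond=-105.8571
V0=22.7457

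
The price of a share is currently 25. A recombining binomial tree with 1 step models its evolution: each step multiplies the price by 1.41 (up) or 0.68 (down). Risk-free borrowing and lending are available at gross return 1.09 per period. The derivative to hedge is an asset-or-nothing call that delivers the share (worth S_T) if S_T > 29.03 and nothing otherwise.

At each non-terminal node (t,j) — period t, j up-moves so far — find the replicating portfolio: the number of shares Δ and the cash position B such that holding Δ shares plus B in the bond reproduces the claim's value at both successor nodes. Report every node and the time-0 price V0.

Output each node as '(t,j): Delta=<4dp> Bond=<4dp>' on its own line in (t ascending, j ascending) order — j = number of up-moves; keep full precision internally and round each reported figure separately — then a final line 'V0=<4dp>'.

Under the risk-neutral measure, an up-move has probability p* = (R−d)/(u−d) = 0.5616 and values discount at R = 1.09.
Payoff layer (t=1): V(1,0)=0.0000, V(1,1)=35.2500
(0,0): S=25.0000. Δ = (V_up−V_dn)/(S_up−S_dn) = (35.2500−0.0000)/(35.2500−17.0000) = 1.9315. V = [p*·35.2500 + (1−p*)·0.0000]/1.09 = 18.1633. B = V − Δ·S = -30.1244.
The time-0 hedge costs 18.1633, which is the no-arbitrage price.

(0,0): Delta=1.9315 Bond=-30.1244
V0=18.1633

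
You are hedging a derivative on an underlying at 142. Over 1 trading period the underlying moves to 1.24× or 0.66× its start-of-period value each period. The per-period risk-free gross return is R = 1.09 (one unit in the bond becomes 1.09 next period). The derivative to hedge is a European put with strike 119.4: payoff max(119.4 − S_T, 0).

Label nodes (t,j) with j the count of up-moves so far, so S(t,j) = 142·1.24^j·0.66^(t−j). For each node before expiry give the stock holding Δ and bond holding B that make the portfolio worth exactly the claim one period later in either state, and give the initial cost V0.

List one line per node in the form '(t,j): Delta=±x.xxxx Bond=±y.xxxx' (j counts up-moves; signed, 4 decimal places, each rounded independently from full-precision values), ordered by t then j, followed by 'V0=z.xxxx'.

The replicating-portfolio and risk-neutral prices coincide; use p* = (1.09−0.66)/(1.24−0.66) = 0.7414 for the latter.
Payoff layer (t=1): V(1,0)=25.6800, V(1,1)=0.0000
(0,0): S=142.0000. Δ = (V_up−V_dn)/(S_up−S_dn) = (0.0000−25.6800)/(176.0800−93.7200) = -0.3118. V = [p*·0.0000 + (1−p*)·25.6800]/1.09 = 6.0930. B = V − Δ·S = 50.3689.
The time-0 hedge costs 6.0930, which is the no-arbitrage price.

(0,0): Delta=-0.3118 Bond=50.3689
V0=6.0930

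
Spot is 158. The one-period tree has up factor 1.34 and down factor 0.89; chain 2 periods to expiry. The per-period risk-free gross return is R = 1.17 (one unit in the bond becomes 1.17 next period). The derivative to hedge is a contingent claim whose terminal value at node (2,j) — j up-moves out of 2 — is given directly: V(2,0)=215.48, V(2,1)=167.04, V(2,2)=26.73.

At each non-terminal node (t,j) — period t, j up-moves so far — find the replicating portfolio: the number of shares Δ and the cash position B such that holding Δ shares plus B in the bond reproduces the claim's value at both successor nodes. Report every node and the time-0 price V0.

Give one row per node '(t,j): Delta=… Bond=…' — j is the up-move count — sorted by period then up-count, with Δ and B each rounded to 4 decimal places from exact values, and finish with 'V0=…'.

(0,0): Delta=-1.2695 Bond=287.9684
(1,0): Delta=-0.7655 Bond=266.0543
(1,1): Delta=-1.4727 Bond=379.9504
V0=87.3918

Since d<R<u, set p* = (R−d)/(u−d) = 0.6222; price each node as the discounted p*-expectation of its children.
At expiry t=2: V(2,0)=215.4800, V(2,1)=167.0400, V(2,2)=26.7300
(1,0): S=140.6200. Δ = (V_up−V_dn)/(S_up−S_dn) = (167.0400−215.4800)/(188.4308−125.1518) = -0.7655. V = [p*·167.0400 + (1−p*)·215.4800]/1.17 = 158.4099. B = V − Δ·S = 266.0543.
(1,1): S=211.7200. Δ = (V_up−V_dn)/(S_up−S_dn) = (26.7300−167.0400)/(283.7048−188.4308) = -1.4727. V = [p*·26.7300 + (1−p*)·167.0400]/1.17 = 68.1504. B = V − Δ·S = 379.9504.
(0,0): S=158.0000. Δ = (V_up−V_dn)/(S_up−S_dn) = (68.1504−158.4099)/(211.7200−140.6200) = -1.2695. V = [p*·68.1504 + (1−p*)·158.4099]/1.17 = 87.3918. B = V − Δ·S = 287.9684.
Self-financing check: at every node Δ·S+B equals the discounted successor values.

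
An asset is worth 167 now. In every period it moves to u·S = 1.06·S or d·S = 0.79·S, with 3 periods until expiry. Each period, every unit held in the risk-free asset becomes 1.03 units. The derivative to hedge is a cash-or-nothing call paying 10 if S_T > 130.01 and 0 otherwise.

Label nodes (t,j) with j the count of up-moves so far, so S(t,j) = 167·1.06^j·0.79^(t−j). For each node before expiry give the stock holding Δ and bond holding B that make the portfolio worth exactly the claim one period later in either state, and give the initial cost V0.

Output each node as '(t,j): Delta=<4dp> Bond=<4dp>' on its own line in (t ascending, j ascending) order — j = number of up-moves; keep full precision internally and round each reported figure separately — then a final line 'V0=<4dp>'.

(0,0): Delta=0.0413 Bond=1.9416
(1,0): Delta=0.2423 Bond=-24.5153
(1,1): Delta=0.0226 Bond=5.3142
(2,0): Delta=0.0000 Bond=0.0000
(2,1): Delta=0.2648 Bond=-28.4070
(2,2): Delta=0.0000 Bond=9.7087
V0=8.8376

Risk-neutral probability p* = (R−d)/(u−d) = (1.03−0.79)/(1.06−0.79) = 0.8889.
Terminal payoffs: V(3,0)=0.0000, V(3,1)=0.0000, V(3,2)=10.0000, V(3,3)=10.0000
Node (2,0) S=104.2247: V=(p*·0.0000+(1−p*)·0.0000)/1.03=0.0000; Δ=(0.0000−0.0000)/(110.4782−82.3375)=0.0000; B=V−Δ·S=0.0000
Node (2,1) S=139.8458: V=(p*·10.0000+(1−p*)·0.0000)/1.03=8.6300; Δ=(10.0000−0.0000)/(148.2365−110.4782)=0.2648; B=V−Δ·S=-28.4070
Node (2,2) S=187.6412: V=(p*·10.0000+(1−p*)·10.0000)/1.03=9.7087; Δ=(10.0000−10.0000)/(198.8997−148.2365)=0.0000; B=V−Δ·S=9.7087
Node (1,0) S=131.9300: V=(p*·8.6300+(1−p*)·0.0000)/1.03=7.4477; Δ=(8.6300−0.0000)/(139.8458−104.2247)=0.2423; B=V−Δ·S=-24.5153
Node (1,1) S=177.0200: V=(p*·9.7087+(1−p*)·8.6300)/1.03=9.3096; Δ=(9.7087−8.6300)/(187.6412−139.8458)=0.0226; B=V−Δ·S=5.3142
Node (0,0) S=167.0000: V=(p*·9.3096+(1−p*)·7.4477)/1.03=8.8376; Δ=(9.3096−7.4477)/(177.0200−131.9300)=0.0413; B=V−Δ·S=1.9416
Each (Δ,B) replicates both successor values, so the strategy is self-financing and V0 is arbitrage-free.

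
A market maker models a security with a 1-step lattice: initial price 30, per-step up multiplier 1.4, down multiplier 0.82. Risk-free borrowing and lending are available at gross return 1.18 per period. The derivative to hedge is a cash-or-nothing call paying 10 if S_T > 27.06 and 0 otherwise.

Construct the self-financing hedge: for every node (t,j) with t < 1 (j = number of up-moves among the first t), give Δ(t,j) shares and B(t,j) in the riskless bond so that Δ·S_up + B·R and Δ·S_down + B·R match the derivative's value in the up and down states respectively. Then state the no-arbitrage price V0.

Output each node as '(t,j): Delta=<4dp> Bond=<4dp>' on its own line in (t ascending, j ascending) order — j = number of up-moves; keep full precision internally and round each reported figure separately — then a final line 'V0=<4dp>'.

No-arbitrage ⇒ martingale measure with p* = (R−d)/(u−d) = 0.6207.
At expiry t=1: V(1,0)=0.0000, V(1,1)=10.0000
Node (0,0) S=30.0000: V=(p*·10.0000+(1−p*)·0.0000)/1.18=5.2601; Δ=(10.0000−0.0000)/(42.0000−24.6000)=0.5747; B=V−Δ·S=-11.9813
Check: Δ(0,0)·S0 + B(0,0) = 5.2601 = V0.

(0,0): Delta=0.5747 Bond=-11.9813
V0=5.2601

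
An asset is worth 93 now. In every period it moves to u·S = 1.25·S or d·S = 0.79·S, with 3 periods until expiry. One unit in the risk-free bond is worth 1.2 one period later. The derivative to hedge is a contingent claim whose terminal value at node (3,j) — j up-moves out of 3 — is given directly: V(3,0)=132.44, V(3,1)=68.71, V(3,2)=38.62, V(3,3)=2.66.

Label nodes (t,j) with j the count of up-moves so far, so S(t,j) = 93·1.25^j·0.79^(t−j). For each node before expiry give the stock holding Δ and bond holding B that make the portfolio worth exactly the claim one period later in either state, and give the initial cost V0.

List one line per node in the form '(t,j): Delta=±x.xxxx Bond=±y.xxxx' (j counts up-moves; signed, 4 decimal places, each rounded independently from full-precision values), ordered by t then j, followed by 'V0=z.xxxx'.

Risk-neutral probability p* = (R−d)/(u−d) = (1.2−0.79)/(1.25−0.79) = 0.8913.
Terminal payoffs: V(3,0)=132.4400, V(3,1)=68.7100, V(3,2)=38.6200, V(3,3)=2.6600
(2,0): S=58.0413. Δ = (V_up−V_dn)/(S_up−S_dn) = (68.7100−132.4400)/(72.5516−45.8526) = -2.3870. V = [p*·68.7100 + (1−p*)·132.4400]/1.2 = 63.0310. B = V − Δ·S = 201.5745.
(2,1): S=91.8375. Δ = (V_up−V_dn)/(S_up−S_dn) = (38.6200−68.7100)/(114.7969−72.5516) = -0.7123. V = [p*·38.6200 + (1−p*)·68.7100]/1.2 = 34.9089. B = V − Δ·S = 100.3219.
(2,2): S=145.3125. Δ = (V_up−V_dn)/(S_up−S_dn) = (2.6600−38.6200)/(181.6406−114.7969) = -0.5380. V = [p*·2.6600 + (1−p*)·38.6200]/1.2 = 5.4739. B = V − Δ·S = 83.6478.
(1,0): S=73.4700. Δ = (V_up−V_dn)/(S_up−S_dn) = (34.9089−63.0310)/(91.8375−58.0413) = -0.8321. V = [p*·34.9089 + (1−p*)·63.0310]/1.2 = 31.6380. B = V − Δ·S = 92.7730.
(1,1): S=116.2500. Δ = (V_up−V_dn)/(S_up−S_dn) = (5.4739−34.9089)/(145.3125−91.8375) = -0.5504. V = [p*·5.4739 + (1−p*)·34.9089]/1.2 = 7.2278. B = V − Δ·S = 71.2169.
(0,0): S=93.0000. Δ = (V_up−V_dn)/(S_up−S_dn) = (7.2278−31.6380)/(116.2500−73.4700) = -0.5706. V = [p*·7.2278 + (1−p*)·31.6380]/1.2 = 8.2342. B = V − Δ·S = 61.2999.
Root portfolio cost Δ·93+B reproduces V0=8.2342.

(0,0): Delta=-0.5706 Bond=61.2999
(1,0): Delta=-0.8321 Bond=92.7730
(1,1): Delta=-0.5504 Bond=71.2169
(2,0): Delta=-2.3870 Bond=201.5745
(2,1): Delta=-0.7123 Bond=100.3219
(2,2): Delta=-0.5380 Bond=83.6478
V0=8.2342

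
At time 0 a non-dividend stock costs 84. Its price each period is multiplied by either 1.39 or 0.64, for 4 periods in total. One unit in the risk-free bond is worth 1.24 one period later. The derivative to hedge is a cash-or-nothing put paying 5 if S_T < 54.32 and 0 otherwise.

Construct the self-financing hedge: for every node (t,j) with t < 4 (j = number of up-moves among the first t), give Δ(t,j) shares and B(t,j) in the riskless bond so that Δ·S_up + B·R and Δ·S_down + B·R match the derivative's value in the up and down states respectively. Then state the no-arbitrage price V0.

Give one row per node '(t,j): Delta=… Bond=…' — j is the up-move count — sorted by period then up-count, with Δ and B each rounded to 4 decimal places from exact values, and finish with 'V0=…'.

(0,0): Delta=-0.0040 Bond=0.3932
(1,0): Delta=-0.0258 Bond=1.6602
(1,1): Delta=-0.0015 Bond=0.1944
(2,0): Delta=-0.1250 Bond=5.4717
(2,1): Delta=-0.0144 Bond=1.2053
(2,2): Delta=0.0000 Bond=0.0000
(3,0): Delta=0.0000 Bond=4.0323
(3,1): Delta=-0.1394 Bond=7.4731
(3,2): Delta=0.0000 Bond=0.0000
(3,3): Delta=0.0000 Bond=0.0000
V0=0.0575

The replicating-portfolio and risk-neutral prices coincide; use p* = (1.24−0.64)/(1.39−0.64) = 0.8000 for the latter.
At expiry t=4: V(4,0)=5.0000, V(4,1)=5.0000, V(4,2)=0.0000, V(4,3)=0.0000, V(4,4)=0.0000
  t=3,j=0: stock 22.0201 → up 30.6079 (V=5.0000), down 14.0929 (V=5.0000). Price 4.0323; hedge Δ=0.0000, bond B=4.0323.
  t=3,j=1: stock 47.8249 → up 66.4766 (V=0.0000), down 30.6079 (V=5.0000). Price 0.8065; hedge Δ=-0.1394, bond B=7.4731.
  t=3,j=2: stock 103.8697 → up 144.3789 (V=0.0000), down 66.4766 (V=0.0000). Price 0.0000; hedge Δ=0.0000, bond B=0.0000.
  t=3,j=3: stock 225.5920 → up 313.5729 (V=0.0000), down 144.3789 (V=0.0000). Price 0.0000; hedge Δ=0.0000, bond B=0.0000.
  t=2,j=0: stock 34.4064 → up 47.8249 (V=0.8065), down 22.0201 (V=4.0323). Price 1.1707; hedge Δ=-0.1250, bond B=5.4717.
  t=2,j=1: stock 74.7264 → up 103.8697 (V=0.0000), down 47.8249 (V=0.8065). Price 0.1301; hedge Δ=-0.0144, bond B=1.2053.
  t=2,j=2: stock 162.2964 → up 225.5920 (V=0.0000), down 103.8697 (V=0.0000). Price 0.0000; hedge Δ=0.0000, bond B=0.0000.
  t=1,j=0: stock 53.7600 → up 74.7264 (V=0.1301), down 34.4064 (V=1.1707). Price 0.2727; hedge Δ=-0.0258, bond B=1.6602.
  t=1,j=1: stock 116.7600 → up 162.2964 (V=0.0000), down 74.7264 (V=0.1301). Price 0.0210; hedge Δ=-0.0015, bond B=0.1944.
  t=0,j=0: stock 84.0000 → up 116.7600 (V=0.0210), down 53.7600 (V=0.2727). Price 0.0575; hedge Δ=-0.0040, bond B=0.3932.
Each (Δ,B) replicates both successor values, so the strategy is self-financing and V0 is arbitrage-free.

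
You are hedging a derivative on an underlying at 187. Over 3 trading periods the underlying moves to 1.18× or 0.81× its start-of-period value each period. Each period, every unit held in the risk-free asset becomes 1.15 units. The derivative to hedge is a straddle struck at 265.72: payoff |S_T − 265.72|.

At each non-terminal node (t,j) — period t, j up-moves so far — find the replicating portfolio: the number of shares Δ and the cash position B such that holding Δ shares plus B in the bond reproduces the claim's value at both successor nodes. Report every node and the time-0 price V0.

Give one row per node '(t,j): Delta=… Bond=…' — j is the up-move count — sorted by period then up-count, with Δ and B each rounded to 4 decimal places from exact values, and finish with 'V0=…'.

(0,0): Delta=-0.2336 Bond=73.7656
(1,0): Delta=-1.0000 Bond=200.9225
(1,1): Delta=-0.1871 Bond=74.5871
(2,0): Delta=-1.0000 Bond=231.0609
(2,1): Delta=-1.0000 Bond=231.0609
(2,2): Delta=-0.1379 Bond=72.9558
V0=30.0891

Since d<R<u, set p* = (R−d)/(u−d) = 0.9189; price each node as the discounted p*-expectation of its children.
Payoff layer (t=3): V(3,0)=166.3405, V(3,1)=120.9450, V(3,2)=54.8132, V(3,3)=41.5270
  t=2,j=0: stock 122.6907 → up 144.7750 (V=120.9450), down 99.3795 (V=166.3405). Price 108.3702; hedge Δ=-1.0000, bond B=231.0609.
  t=2,j=1: stock 178.7346 → up 210.9068 (V=54.8132), down 144.7750 (V=120.9450). Price 52.3263; hedge Δ=-1.0000, bond B=231.0609.
  t=2,j=2: stock 260.3788 → up 307.2470 (V=41.5270), down 210.9068 (V=54.8132). Price 37.0472; hedge Δ=-0.1379, bond B=72.9558.
  t=1,j=0: stock 151.4700 → up 178.7346 (V=52.3263), down 122.6907 (V=108.3702). Price 49.4525; hedge Δ=-1.0000, bond B=200.9225.
  t=1,j=1: stock 220.6600 → up 260.3788 (V=37.0472), down 178.7346 (V=52.3263). Price 33.2922; hedge Δ=-0.1871, bond B=74.5871.
  t=0,j=0: stock 187.0000 → up 220.6600 (V=33.2922), down 151.4700 (V=49.4525). Price 30.0891; hedge Δ=-0.2336, bond B=73.7656.
The time-0 hedge costs 30.0891, which is the no-arbitrage price.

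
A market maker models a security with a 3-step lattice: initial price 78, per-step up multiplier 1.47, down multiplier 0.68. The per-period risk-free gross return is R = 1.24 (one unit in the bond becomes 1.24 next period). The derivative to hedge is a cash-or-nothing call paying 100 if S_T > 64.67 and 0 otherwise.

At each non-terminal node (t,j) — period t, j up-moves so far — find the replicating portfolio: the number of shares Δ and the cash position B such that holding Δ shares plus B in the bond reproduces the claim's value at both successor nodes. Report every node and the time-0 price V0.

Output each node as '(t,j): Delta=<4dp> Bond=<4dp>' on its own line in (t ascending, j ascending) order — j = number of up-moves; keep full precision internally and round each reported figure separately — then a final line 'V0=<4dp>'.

(0,0): Delta=0.4356 Bond=7.7205
(1,0): Delta=1.3643 Bond=-39.6825
(1,1): Delta=0.2592 Bond=29.8036
(2,0): Delta=0.0000 Bond=0.0000
(2,1): Delta=1.6235 Bond=-69.4161
(2,2): Delta=0.0000 Bond=80.6452
V0=41.7004

Since d<R<u, set p* = (R−d)/(u−d) = 0.7089; price each node as the discounted p*-expectation of its children.
Payoff layer (t=3): V(3,0)=0.0000, V(3,1)=0.0000, V(3,2)=100.0000, V(3,3)=100.0000
Node (2,0) S=36.0672: V=(p*·0.0000+(1−p*)·0.0000)/1.24=0.0000; Δ=(0.0000−0.0000)/(53.0188−24.5257)=0.0000; B=V−Δ·S=0.0000
Node (2,1) S=77.9688: V=(p*·100.0000+(1−p*)·0.0000)/1.24=57.1662; Δ=(100.0000−0.0000)/(114.6141−53.0188)=1.6235; B=V−Δ·S=-69.4161
Node (2,2) S=168.5502: V=(p*·100.0000+(1−p*)·100.0000)/1.24=80.6452; Δ=(100.0000−100.0000)/(247.7688−114.6141)=0.0000; B=V−Δ·S=80.6452
Node (1,0) S=53.0400: V=(p*·57.1662+(1−p*)·0.0000)/1.24=32.6797; Δ=(57.1662−0.0000)/(77.9688−36.0672)=1.3643; B=V−Δ·S=-39.6825
Node (1,1) S=114.6600: V=(p*·80.6452+(1−p*)·57.1662)/1.24=59.5238; Δ=(80.6452−57.1662)/(168.5502−77.9688)=0.2592; B=V−Δ·S=29.8036
Node (0,0) S=78.0000: V=(p*·59.5238+(1−p*)·32.6797)/1.24=41.7004; Δ=(59.5238−32.6797)/(114.6600−53.0400)=0.4356; B=V−Δ·S=7.7205
Root portfolio cost Δ·78+B reproduces V0=41.7004.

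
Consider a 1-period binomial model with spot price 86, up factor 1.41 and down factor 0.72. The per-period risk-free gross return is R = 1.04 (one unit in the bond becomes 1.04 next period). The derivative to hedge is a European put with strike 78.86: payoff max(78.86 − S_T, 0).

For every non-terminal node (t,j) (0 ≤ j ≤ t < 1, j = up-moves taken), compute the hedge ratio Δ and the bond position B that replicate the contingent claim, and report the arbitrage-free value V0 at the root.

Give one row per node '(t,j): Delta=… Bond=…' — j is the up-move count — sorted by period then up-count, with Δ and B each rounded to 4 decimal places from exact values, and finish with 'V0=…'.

(0,0): Delta=-0.2855 Bond=33.2851
V0=8.7344

Risk-neutral probability p* = (R−d)/(u−d) = (1.04−0.72)/(1.41−0.72) = 0.4638.
Payoff layer (t=1): V(1,0)=16.9400, V(1,1)=0.0000
  t=0,j=0: stock 86.0000 → up 121.2600 (V=0.0000), down 61.9200 (V=16.9400). Price 8.7344; hedge Δ=-0.2855, bond B=33.2851.
Root portfolio cost Δ·86+B reproduces V0=8.7344.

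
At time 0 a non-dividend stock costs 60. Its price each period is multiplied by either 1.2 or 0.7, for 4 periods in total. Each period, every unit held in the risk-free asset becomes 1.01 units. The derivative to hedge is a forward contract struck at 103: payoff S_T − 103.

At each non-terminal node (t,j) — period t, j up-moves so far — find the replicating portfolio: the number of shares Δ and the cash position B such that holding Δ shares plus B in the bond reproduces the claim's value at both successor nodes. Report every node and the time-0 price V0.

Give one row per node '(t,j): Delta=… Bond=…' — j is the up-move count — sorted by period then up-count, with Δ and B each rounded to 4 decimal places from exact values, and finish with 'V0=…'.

(0,0): Delta=1.0000 Bond=-98.9810
(1,0): Delta=1.0000 Bond=-99.9708
(1,1): Delta=1.0000 Bond=-99.9708
(2,0): Delta=1.0000 Bond=-100.9705
(2,1): Delta=1.0000 Bond=-100.9705
(2,2): Delta=1.0000 Bond=-100.9705
(3,0): Delta=1.0000 Bond=-101.9802
(3,1): Delta=1.0000 Bond=-101.9802
(3,2): Delta=1.0000 Bond=-101.9802
(3,3): Delta=1.0000 Bond=-101.9802
V0=-38.9810

Risk-neutral probability p* = (R−d)/(u−d) = (1.01−0.7)/(1.2−0.7) = 0.6200.
At expiry t=4: V(4,0)=-88.5940, V(4,1)=-78.3040, V(4,2)=-60.6640, V(4,3)=-30.4240, V(4,4)=21.4160
(3,0): S=20.5800. Δ = (V_up−V_dn)/(S_up−S_dn) = (-78.3040−-88.5940)/(24.6960−14.4060) = 1.0000. V = [p*·-78.3040 + (1−p*)·-88.5940]/1.01 = -81.4002. B = V − Δ·S = -101.9802.
(3,1): S=35.2800. Δ = (V_up−V_dn)/(S_up−S_dn) = (-60.6640−-78.3040)/(42.3360−24.6960) = 1.0000. V = [p*·-60.6640 + (1−p*)·-78.3040]/1.01 = -66.7002. B = V − Δ·S = -101.9802.
(3,2): S=60.4800. Δ = (V_up−V_dn)/(S_up−S_dn) = (-30.4240−-60.6640)/(72.5760−42.3360) = 1.0000. V = [p*·-30.4240 + (1−p*)·-60.6640]/1.01 = -41.5002. B = V − Δ·S = -101.9802.
(3,3): S=103.6800. Δ = (V_up−V_dn)/(S_up−S_dn) = (21.4160−-30.4240)/(124.4160−72.5760) = 1.0000. V = [p*·21.4160 + (1−p*)·-30.4240]/1.01 = 1.6998. B = V − Δ·S = -101.9802.
(2,0): S=29.4000. Δ = (V_up−V_dn)/(S_up−S_dn) = (-66.7002−-81.4002)/(35.2800−20.5800) = 1.0000. V = [p*·-66.7002 + (1−p*)·-81.4002]/1.01 = -71.5705. B = V − Δ·S = -100.9705.
(2,1): S=50.4000. Δ = (V_up−V_dn)/(S_up−S_dn) = (-41.5002−-66.7002)/(60.4800−35.2800) = 1.0000. V = [p*·-41.5002 + (1−p*)·-66.7002]/1.01 = -50.5705. B = V − Δ·S = -100.9705.
(2,2): S=86.4000. Δ = (V_up−V_dn)/(S_up−S_dn) = (1.6998−-41.5002)/(103.6800−60.4800) = 1.0000. V = [p*·1.6998 + (1−p*)·-41.5002]/1.01 = -14.5705. B = V − Δ·S = -100.9705.
(1,0): S=42.0000. Δ = (V_up−V_dn)/(S_up−S_dn) = (-50.5705−-71.5705)/(50.4000−29.4000) = 1.0000. V = [p*·-50.5705 + (1−p*)·-71.5705]/1.01 = -57.9708. B = V − Δ·S = -99.9708.
(1,1): S=72.0000. Δ = (V_up−V_dn)/(S_up−S_dn) = (-14.5705−-50.5705)/(86.4000−50.4000) = 1.0000. V = [p*·-14.5705 + (1−p*)·-50.5705]/1.01 = -27.9708. B = V − Δ·S = -99.9708.
(0,0): S=60.0000. Δ = (V_up−V_dn)/(S_up−S_dn) = (-27.9708−-57.9708)/(72.0000−42.0000) = 1.0000. V = [p*·-27.9708 + (1−p*)·-57.9708]/1.01 = -38.9810. B = V − Δ·S = -98.9810.
Self-financing check: at every node Δ·S+B equals the discounted successor values.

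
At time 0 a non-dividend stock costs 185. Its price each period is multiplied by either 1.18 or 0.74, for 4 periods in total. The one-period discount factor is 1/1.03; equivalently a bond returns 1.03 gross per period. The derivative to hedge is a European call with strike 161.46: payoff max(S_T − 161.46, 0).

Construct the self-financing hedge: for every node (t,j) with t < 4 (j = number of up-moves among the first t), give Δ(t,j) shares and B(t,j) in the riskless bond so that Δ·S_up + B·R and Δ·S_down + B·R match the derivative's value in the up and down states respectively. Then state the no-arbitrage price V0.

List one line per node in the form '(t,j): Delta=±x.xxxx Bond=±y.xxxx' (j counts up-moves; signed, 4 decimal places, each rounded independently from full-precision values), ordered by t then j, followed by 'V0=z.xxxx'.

(0,0): Delta=0.7475 Bond=-83.2089
(1,0): Delta=0.4315 Bond=-42.4359
(1,1): Delta=0.8500 Bond=-108.0858
(2,0): Delta=0.0000 Bond=0.0000
(2,1): Delta=0.5714 Bond=-66.3171
(2,2): Delta=0.9404 Bond=-134.6100
(3,0): Delta=0.0000 Bond=0.0000
(3,1): Delta=0.0000 Bond=0.0000
(3,2): Delta=0.7568 Bond=-103.6377
(3,3): Delta=1.0000 Bond=-156.7573
V0=55.0823

Under the risk-neutral measure, an up-move has probability p* = (R−d)/(u−d) = 0.6591 and values discount at R = 1.03.
Terminal values V(4,·): V(4,0)=0.0000, V(4,1)=0.0000, V(4,2)=0.0000, V(4,3)=63.4711, V(4,4)=197.2139
(3,0): S=74.9664. Δ = (V_up−V_dn)/(S_up−S_dn) = (0.0000−0.0000)/(88.4604−55.4752) = 0.0000. V = [p*·0.0000 + (1−p*)·0.0000]/1.03 = 0.0000. B = V − Δ·S = 0.0000.
(3,1): S=119.5411. Δ = (V_up−V_dn)/(S_up−S_dn) = (0.0000−0.0000)/(141.0585−88.4604) = 0.0000. V = [p*·0.0000 + (1−p*)·0.0000]/1.03 = 0.0000. B = V − Δ·S = 0.0000.
(3,2): S=190.6196. Δ = (V_up−V_dn)/(S_up−S_dn) = (63.4711−0.0000)/(224.9311−141.0585) = 0.7568. V = [p*·63.4711 + (1−p*)·0.0000]/1.03 = 40.6148. B = V − Δ·S = -103.6377.
(3,3): S=303.9609. Δ = (V_up−V_dn)/(S_up−S_dn) = (197.2139−63.4711)/(358.6739−224.9311) = 1.0000. V = [p*·197.2139 + (1−p*)·63.4711]/1.03 = 147.2036. B = V − Δ·S = -156.7573.
(2,0): S=101.3060. Δ = (V_up−V_dn)/(S_up−S_dn) = (0.0000−0.0000)/(119.5411−74.9664) = 0.0000. V = [p*·0.0000 + (1−p*)·0.0000]/1.03 = 0.0000. B = V − Δ·S = 0.0000.
(2,1): S=161.5420. Δ = (V_up−V_dn)/(S_up−S_dn) = (40.6148−0.0000)/(190.6196−119.5411) = 0.5714. V = [p*·40.6148 + (1−p*)·0.0000]/1.03 = 25.9892. B = V − Δ·S = -66.3171.
(2,2): S=257.5940. Δ = (V_up−V_dn)/(S_up−S_dn) = (147.2036−40.6148)/(303.9609−190.6196) = 0.9404. V = [p*·147.2036 + (1−p*)·40.6148]/1.03 = 107.6374. B = V − Δ·S = -134.6100.
(1,0): S=136.9000. Δ = (V_up−V_dn)/(S_up−S_dn) = (25.9892−0.0000)/(161.5420−101.3060) = 0.4315. V = [p*·25.9892 + (1−p*)·0.0000]/1.03 = 16.6303. B = V − Δ·S = -42.4359.
(1,1): S=218.3000. Δ = (V_up−V_dn)/(S_up−S_dn) = (107.6374−25.9892)/(257.5940−161.5420) = 0.8500. V = [p*·107.6374 + (1−p*)·25.9892]/1.03 = 77.4784. B = V − Δ·S = -108.0858.
(0,0): S=185.0000. Δ = (V_up−V_dn)/(S_up−S_dn) = (77.4784−16.6303)/(218.3000−136.9000) = 0.7475. V = [p*·77.4784 + (1−p*)·16.6303]/1.03 = 55.0823. B = V − Δ·S = -83.2089.
The time-0 hedge costs 55.0823, which is the no-arbitrage price.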